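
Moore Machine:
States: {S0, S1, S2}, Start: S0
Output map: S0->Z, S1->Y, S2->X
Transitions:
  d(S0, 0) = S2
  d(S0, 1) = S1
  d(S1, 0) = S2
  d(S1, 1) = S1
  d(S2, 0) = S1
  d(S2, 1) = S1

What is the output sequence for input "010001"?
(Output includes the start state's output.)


Start: S0 (output Z)
  --0--> S2 (output X)
  --1--> S1 (output Y)
  --0--> S2 (output X)
  --0--> S1 (output Y)
  --0--> S2 (output X)
  --1--> S1 (output Y)

"ZXYXYXY"


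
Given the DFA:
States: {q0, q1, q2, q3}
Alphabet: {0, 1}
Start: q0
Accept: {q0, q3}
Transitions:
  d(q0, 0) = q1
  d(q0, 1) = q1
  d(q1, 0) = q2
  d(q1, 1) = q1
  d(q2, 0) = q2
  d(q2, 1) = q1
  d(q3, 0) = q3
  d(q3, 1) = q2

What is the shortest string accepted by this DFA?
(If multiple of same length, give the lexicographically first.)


BFS by string length (lex-first path to each state shown):
  len 0: q0<-""
Found accept state at length 0.

"" (empty string)


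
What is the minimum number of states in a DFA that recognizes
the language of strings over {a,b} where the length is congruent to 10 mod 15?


States track (length) mod 15.
Need 15 states: one per remainder 0..14; accept = remainder 10.

15


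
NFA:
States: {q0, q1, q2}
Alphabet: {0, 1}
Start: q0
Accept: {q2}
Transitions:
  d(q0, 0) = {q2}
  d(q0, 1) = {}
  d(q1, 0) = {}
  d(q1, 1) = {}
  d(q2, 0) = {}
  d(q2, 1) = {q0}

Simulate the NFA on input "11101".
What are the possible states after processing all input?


Start: {q0}
  --1--> {}
  --1--> {}
  --1--> {}
  --0--> {}
  --1--> {}

{} (empty set, no valid transitions)


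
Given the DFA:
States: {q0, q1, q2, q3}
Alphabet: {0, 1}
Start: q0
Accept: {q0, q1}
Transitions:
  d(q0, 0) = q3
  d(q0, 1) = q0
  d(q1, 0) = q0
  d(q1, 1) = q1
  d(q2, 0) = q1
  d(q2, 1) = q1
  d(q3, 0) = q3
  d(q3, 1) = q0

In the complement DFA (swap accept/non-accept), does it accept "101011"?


Trace: q0 -> q0 -> q3 -> q0 -> q3 -> q0 -> q0
Final: q0
Original accept: {q0, q1}
Complement: q0 is in original accept

No, complement rejects (original accepts)


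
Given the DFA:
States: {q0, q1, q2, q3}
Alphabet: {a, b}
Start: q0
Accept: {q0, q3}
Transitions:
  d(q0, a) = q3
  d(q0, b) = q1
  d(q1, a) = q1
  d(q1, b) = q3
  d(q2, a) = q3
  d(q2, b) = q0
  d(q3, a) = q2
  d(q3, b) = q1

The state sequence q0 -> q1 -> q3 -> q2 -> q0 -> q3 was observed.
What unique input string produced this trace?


Trace back each transition to find the symbol:
  q0 --[b]--> q1
  q1 --[b]--> q3
  q3 --[a]--> q2
  q2 --[b]--> q0
  q0 --[a]--> q3

"bbaba"


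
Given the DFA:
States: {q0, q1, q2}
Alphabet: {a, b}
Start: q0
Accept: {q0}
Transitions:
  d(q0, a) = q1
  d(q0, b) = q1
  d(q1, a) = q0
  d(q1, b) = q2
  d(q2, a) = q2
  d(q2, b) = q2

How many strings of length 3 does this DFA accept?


Enumerating all length-3 strings:
  "aaa" -> q1 [reject]
  "aab" -> q1 [reject]
  "aba" -> q2 [reject]
  "abb" -> q2 [reject]
  "baa" -> q1 [reject]
  "bab" -> q1 [reject]
  "bba" -> q2 [reject]
  "bbb" -> q2 [reject]

0 out of 8


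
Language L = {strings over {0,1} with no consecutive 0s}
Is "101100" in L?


'00' occurs at index 4

No, "101100" is not in L


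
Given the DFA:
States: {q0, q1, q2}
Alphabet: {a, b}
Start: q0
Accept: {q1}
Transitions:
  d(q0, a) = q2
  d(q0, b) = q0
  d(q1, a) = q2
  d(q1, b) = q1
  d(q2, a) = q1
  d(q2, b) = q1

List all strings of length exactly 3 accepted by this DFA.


All strings of length 3: 8 total
Accepted: 4

"aab", "abb", "baa", "bab"


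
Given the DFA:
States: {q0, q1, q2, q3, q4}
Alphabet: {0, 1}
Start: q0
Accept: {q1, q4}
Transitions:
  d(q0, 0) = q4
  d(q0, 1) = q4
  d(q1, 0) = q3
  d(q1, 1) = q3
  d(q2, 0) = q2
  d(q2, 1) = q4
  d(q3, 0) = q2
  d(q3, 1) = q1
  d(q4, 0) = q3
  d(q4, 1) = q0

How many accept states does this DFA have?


Accept states listed: {q1, q4}
Counting: q1(1) q4(2)

2


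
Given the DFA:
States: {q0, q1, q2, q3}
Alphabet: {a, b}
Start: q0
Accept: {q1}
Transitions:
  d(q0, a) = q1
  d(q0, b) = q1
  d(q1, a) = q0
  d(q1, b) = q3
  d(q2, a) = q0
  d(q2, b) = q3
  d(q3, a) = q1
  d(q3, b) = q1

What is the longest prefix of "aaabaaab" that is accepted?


Run the DFA, marking each prefix where the state is accepting:
  "" -> q0 [reject]
  "a" -> q1 [accept]
  "aa" -> q0 [reject]
  "aaa" -> q1 [accept]
  "aaab" -> q3 [reject]
  "aaaba" -> q1 [accept]
  "aaabaa" -> q0 [reject]
  "aaabaaa" -> q1 [accept]
  "aaabaaab" -> q3 [reject]

"aaabaaa"


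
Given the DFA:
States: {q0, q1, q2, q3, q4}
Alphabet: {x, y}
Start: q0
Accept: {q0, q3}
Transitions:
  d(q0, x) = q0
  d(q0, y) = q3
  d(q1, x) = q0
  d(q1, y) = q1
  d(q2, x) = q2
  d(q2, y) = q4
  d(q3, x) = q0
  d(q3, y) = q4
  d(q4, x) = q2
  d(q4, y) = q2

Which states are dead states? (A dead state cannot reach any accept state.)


Forward reachability from each state:
  q0 -> reaches accept state q0 (live)
  q1 -> reaches accept state q0 (live)
  q2 -> reaches {q2, q4}, no accept state (dead)
  q3 -> reaches accept state q0 (live)
  q4 -> reaches {q2, q4}, no accept state (dead)

{q2, q4}


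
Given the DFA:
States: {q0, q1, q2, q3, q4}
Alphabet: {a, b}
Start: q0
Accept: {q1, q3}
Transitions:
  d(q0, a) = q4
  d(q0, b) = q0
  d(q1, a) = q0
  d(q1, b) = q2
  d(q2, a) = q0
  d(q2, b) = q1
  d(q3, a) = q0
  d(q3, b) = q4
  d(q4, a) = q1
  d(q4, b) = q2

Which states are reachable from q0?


BFS from q0:
  layer 0: {q0}
  layer 1: {q4}
  layer 2: {q1, q2}

{q0, q1, q2, q4}


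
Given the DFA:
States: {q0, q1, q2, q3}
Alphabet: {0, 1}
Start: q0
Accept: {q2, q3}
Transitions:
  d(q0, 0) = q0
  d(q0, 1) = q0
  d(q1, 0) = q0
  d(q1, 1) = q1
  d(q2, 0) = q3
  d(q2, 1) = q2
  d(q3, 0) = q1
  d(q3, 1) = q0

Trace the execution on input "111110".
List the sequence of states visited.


Input: 111110
d(q0, 1) = q0
d(q0, 1) = q0
d(q0, 1) = q0
d(q0, 1) = q0
d(q0, 1) = q0
d(q0, 0) = q0


q0 -> q0 -> q0 -> q0 -> q0 -> q0 -> q0


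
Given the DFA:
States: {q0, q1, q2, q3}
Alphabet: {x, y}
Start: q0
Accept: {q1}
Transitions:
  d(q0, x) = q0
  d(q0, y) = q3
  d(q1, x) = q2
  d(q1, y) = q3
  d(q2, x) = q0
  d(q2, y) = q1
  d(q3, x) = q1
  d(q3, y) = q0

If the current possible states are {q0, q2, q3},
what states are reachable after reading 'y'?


Apply transition on 'y' from each current state:
  d(q0, y) = q3
  d(q2, y) = q1
  d(q3, y) = q0

{q0, q1, q3}


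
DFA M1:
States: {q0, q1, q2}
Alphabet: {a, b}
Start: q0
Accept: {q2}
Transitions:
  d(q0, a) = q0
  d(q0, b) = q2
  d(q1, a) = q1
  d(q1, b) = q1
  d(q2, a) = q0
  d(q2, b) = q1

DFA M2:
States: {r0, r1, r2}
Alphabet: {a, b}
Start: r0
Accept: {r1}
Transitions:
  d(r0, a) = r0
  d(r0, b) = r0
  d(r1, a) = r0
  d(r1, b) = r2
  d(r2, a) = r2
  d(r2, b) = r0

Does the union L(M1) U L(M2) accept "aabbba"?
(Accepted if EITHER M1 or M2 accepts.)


M1: final=q1 accepted=False
M2: final=r0 accepted=False

No, union rejects (neither accepts)


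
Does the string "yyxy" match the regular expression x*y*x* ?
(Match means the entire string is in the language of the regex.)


|string| = 4; first = 'y'; last = 'y'

No, "yyxy" does not match x*y*x*


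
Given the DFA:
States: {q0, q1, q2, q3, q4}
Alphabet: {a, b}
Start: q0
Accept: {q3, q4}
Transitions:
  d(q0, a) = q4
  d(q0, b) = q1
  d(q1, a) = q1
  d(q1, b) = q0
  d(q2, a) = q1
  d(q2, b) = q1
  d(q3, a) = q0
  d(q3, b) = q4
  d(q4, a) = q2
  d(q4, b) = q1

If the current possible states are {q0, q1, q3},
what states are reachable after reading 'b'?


Apply transition on 'b' from each current state:
  d(q0, b) = q1
  d(q1, b) = q0
  d(q3, b) = q4

{q0, q1, q4}


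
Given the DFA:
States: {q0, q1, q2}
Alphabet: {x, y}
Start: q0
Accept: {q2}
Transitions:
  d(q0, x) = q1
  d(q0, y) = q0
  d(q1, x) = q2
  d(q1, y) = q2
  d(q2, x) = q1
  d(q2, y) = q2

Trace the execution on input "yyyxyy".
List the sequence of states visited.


Input: yyyxyy
d(q0, y) = q0
d(q0, y) = q0
d(q0, y) = q0
d(q0, x) = q1
d(q1, y) = q2
d(q2, y) = q2


q0 -> q0 -> q0 -> q0 -> q1 -> q2 -> q2


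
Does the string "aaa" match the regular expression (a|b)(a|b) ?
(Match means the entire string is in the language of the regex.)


|string| = 3; first = 'a'; last = 'a'

No, "aaa" does not match (a|b)(a|b)


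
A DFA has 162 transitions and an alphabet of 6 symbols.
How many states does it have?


Each state has exactly one transition per symbol.
states = transitions / |alphabet| = 162 / 6 = 27

27


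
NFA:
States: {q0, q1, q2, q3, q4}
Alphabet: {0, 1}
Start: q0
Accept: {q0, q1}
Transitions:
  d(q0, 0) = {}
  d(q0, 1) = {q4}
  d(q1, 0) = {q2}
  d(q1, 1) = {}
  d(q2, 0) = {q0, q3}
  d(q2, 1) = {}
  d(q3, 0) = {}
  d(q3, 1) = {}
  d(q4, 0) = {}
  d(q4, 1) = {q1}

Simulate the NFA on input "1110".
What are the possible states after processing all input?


Start: {q0}
  --1--> {q4}
  --1--> {q1}
  --1--> {}
  --0--> {}

{} (empty set, no valid transitions)


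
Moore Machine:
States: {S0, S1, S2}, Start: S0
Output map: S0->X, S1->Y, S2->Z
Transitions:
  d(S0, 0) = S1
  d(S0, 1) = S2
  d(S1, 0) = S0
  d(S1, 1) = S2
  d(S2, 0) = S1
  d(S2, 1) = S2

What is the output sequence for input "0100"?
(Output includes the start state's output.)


Start: S0 (output X)
  --0--> S1 (output Y)
  --1--> S2 (output Z)
  --0--> S1 (output Y)
  --0--> S0 (output X)

"XYZYX"


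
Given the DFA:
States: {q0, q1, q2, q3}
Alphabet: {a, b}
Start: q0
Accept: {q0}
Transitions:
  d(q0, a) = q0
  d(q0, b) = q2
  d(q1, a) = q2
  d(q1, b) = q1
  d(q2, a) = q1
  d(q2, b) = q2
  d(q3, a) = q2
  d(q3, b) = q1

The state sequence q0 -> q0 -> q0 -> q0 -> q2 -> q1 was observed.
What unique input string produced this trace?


Trace back each transition to find the symbol:
  q0 --[a]--> q0
  q0 --[a]--> q0
  q0 --[a]--> q0
  q0 --[b]--> q2
  q2 --[a]--> q1

"aaaba"


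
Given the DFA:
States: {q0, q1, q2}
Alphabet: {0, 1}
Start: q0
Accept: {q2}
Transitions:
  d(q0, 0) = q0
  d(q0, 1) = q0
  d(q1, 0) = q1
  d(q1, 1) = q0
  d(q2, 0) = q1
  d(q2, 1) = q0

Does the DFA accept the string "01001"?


Trace: q0 -> q0 -> q0 -> q0 -> q0 -> q0
Final state: q0
Accept states: {q2}

No, rejected (final state q0 is not an accept state)


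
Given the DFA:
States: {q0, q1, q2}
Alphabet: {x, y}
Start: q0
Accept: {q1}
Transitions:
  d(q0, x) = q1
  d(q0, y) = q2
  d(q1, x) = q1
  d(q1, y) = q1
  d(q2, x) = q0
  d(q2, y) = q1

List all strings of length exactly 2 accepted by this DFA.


All strings of length 2: 4 total
Accepted: 3

"xx", "xy", "yy"


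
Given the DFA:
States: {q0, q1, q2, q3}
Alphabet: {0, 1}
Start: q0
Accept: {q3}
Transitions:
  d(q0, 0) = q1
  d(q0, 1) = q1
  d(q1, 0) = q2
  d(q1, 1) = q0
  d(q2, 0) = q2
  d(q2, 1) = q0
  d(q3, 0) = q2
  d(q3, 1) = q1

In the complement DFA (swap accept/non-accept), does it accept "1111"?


Trace: q0 -> q1 -> q0 -> q1 -> q0
Final: q0
Original accept: {q3}
Complement: q0 is not in original accept

Yes, complement accepts (original rejects)


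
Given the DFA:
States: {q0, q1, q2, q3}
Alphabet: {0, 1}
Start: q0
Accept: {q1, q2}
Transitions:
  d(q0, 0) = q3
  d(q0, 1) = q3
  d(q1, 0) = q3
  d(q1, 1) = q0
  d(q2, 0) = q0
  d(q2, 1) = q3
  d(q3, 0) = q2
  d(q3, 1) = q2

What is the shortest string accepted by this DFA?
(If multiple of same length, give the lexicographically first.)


BFS by string length (lex-first path to each state shown):
  len 0: q0<-""
  len 1: q3<-"0"
  len 2: q2<-"00"
Found accept state at length 2.

"00"


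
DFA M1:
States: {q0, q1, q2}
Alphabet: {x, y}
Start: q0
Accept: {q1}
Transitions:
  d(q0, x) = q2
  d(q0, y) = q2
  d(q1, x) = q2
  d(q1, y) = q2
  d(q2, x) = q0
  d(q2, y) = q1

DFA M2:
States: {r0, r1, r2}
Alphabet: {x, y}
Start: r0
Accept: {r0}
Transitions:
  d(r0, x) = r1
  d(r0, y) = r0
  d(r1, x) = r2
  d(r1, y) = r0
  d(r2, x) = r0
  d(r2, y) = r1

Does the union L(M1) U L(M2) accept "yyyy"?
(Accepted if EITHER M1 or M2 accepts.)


M1: final=q1 accepted=True
M2: final=r0 accepted=True

Yes, union accepts


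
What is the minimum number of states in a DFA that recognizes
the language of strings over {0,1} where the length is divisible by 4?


States track (length) mod 4.
Need 4 states: one per remainder 0..3; accept = remainder 0.

4


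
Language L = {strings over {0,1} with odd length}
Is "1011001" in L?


length = 7; 7 mod 2 = 1

Yes, "1011001" is in L


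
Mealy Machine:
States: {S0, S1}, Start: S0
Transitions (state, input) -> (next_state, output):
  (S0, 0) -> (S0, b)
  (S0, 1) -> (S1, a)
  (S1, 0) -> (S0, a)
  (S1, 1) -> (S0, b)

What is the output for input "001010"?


Step-by-step:
  (S0, 0) -> (S0, b)
  (S0, 0) -> (S0, b)
  (S0, 1) -> (S1, a)
  (S1, 0) -> (S0, a)
  (S0, 1) -> (S1, a)
  (S1, 0) -> (S0, a)

"bbaaaa"


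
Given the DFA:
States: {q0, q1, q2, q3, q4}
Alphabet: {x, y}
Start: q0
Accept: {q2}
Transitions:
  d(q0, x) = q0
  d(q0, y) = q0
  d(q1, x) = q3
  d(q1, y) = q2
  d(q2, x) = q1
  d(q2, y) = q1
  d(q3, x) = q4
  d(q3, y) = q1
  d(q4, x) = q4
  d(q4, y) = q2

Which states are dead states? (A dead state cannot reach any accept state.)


Forward reachability from each state:
  q0 -> reaches {q0}, no accept state (dead)
  q1 -> reaches accept state q2 (live)
  q2 -> reaches accept state q2 (live)
  q3 -> reaches accept state q2 (live)
  q4 -> reaches accept state q2 (live)

{q0}


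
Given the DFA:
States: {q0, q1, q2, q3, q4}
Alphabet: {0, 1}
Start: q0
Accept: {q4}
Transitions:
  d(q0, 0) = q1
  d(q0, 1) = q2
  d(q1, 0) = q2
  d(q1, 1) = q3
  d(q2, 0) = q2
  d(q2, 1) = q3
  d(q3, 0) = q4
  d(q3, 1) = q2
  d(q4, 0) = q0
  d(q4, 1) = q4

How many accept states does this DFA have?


Accept states listed: {q4}
Counting: q4(1)

1


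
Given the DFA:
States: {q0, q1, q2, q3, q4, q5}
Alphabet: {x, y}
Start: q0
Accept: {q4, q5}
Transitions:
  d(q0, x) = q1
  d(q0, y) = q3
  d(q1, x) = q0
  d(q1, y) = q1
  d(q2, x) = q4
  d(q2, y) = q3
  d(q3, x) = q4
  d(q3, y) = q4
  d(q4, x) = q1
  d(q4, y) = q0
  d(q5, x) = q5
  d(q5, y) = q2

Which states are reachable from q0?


BFS from q0:
  layer 0: {q0}
  layer 1: {q1, q3}
  layer 2: {q4}

{q0, q1, q3, q4}


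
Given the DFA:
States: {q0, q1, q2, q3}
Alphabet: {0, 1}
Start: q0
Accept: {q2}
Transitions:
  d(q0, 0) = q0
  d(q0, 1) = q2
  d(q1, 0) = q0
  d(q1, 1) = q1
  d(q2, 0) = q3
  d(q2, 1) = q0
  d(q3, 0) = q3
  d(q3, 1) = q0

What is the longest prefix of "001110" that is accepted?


Run the DFA, marking each prefix where the state is accepting:
  "" -> q0 [reject]
  "0" -> q0 [reject]
  "00" -> q0 [reject]
  "001" -> q2 [accept]
  "0011" -> q0 [reject]
  "00111" -> q2 [accept]
  "001110" -> q3 [reject]

"00111"


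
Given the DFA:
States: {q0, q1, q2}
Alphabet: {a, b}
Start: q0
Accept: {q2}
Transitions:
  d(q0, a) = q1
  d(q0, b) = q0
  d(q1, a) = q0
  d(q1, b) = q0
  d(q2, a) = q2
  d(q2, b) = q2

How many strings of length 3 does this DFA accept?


Enumerating all length-3 strings:
  "aaa" -> q1 [reject]
  "aab" -> q0 [reject]
  "aba" -> q1 [reject]
  "abb" -> q0 [reject]
  "baa" -> q0 [reject]
  "bab" -> q0 [reject]
  "bba" -> q1 [reject]
  "bbb" -> q0 [reject]

0 out of 8


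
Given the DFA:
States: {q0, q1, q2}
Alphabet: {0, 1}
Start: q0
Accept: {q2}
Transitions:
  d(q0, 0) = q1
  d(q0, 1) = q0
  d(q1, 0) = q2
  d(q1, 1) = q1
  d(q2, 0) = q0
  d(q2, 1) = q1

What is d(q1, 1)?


Looking up transition d(q1, 1)

q1


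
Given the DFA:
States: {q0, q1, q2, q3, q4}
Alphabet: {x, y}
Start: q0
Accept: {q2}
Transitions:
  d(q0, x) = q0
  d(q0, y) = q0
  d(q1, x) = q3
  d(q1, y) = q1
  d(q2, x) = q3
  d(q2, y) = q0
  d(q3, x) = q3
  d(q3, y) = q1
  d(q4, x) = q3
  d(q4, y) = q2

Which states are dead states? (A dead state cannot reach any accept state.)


Forward reachability from each state:
  q0 -> reaches {q0}, no accept state (dead)
  q1 -> reaches {q1, q3}, no accept state (dead)
  q2 -> reaches accept state q2 (live)
  q3 -> reaches {q1, q3}, no accept state (dead)
  q4 -> reaches accept state q2 (live)

{q0, q1, q3}


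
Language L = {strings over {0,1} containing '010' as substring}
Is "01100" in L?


'010' does not occur

No, "01100" is not in L


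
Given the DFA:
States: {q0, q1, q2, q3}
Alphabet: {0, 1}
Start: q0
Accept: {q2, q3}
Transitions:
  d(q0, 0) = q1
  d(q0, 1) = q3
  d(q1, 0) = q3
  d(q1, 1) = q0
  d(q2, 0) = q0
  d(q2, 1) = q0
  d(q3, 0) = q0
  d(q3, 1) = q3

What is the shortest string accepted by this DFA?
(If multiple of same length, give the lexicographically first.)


BFS by string length (lex-first path to each state shown):
  len 0: q0<-""
  len 1: q1<-"0", q3<-"1"
Found accept state at length 1.

"1"


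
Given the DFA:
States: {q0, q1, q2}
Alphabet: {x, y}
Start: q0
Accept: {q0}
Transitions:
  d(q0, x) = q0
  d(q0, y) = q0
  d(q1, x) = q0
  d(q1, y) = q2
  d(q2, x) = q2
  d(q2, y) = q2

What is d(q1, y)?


Looking up transition d(q1, y)

q2


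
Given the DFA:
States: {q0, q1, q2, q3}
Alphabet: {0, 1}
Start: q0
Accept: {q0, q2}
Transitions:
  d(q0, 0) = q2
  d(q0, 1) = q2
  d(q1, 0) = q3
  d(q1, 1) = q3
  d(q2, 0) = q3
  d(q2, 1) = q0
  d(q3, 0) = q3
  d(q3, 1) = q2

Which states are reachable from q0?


BFS from q0:
  layer 0: {q0}
  layer 1: {q2}
  layer 2: {q3}

{q0, q2, q3}


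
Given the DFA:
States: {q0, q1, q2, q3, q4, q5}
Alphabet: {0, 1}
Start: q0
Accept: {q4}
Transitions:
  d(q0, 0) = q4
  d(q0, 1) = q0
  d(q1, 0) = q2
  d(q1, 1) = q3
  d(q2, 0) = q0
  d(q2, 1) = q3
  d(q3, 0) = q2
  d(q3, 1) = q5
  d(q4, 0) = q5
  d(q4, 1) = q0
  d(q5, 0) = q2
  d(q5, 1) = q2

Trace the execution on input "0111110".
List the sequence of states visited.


Input: 0111110
d(q0, 0) = q4
d(q4, 1) = q0
d(q0, 1) = q0
d(q0, 1) = q0
d(q0, 1) = q0
d(q0, 1) = q0
d(q0, 0) = q4


q0 -> q4 -> q0 -> q0 -> q0 -> q0 -> q0 -> q4


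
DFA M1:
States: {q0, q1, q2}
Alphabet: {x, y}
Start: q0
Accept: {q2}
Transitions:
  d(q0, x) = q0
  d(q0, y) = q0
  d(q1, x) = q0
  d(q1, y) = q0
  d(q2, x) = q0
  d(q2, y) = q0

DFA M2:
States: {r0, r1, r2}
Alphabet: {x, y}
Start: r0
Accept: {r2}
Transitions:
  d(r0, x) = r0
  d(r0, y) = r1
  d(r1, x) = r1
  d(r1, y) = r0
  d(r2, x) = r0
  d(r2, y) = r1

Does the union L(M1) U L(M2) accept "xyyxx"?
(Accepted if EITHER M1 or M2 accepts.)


M1: final=q0 accepted=False
M2: final=r0 accepted=False

No, union rejects (neither accepts)


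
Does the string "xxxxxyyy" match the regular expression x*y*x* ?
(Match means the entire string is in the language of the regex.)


|string| = 8; first = 'x'; last = 'y'

Yes, "xxxxxyyy" matches x*y*x*


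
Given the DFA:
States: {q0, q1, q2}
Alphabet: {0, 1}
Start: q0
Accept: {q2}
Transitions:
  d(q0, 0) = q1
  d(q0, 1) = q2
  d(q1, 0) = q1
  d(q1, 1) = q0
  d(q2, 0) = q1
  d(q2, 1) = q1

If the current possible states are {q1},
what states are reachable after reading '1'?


Apply transition on '1' from each current state:
  d(q1, 1) = q0

{q0}


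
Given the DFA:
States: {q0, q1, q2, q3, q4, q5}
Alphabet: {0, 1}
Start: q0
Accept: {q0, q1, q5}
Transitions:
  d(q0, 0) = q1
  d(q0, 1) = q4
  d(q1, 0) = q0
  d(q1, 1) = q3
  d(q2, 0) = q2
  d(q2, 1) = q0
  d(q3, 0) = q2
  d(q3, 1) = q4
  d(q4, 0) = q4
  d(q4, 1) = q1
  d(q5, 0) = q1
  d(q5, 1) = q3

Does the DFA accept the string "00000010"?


Trace: q0 -> q1 -> q0 -> q1 -> q0 -> q1 -> q0 -> q4 -> q4
Final state: q4
Accept states: {q0, q1, q5}

No, rejected (final state q4 is not an accept state)


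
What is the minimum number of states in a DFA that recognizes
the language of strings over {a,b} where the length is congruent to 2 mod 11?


States track (length) mod 11.
Need 11 states: one per remainder 0..10; accept = remainder 2.

11


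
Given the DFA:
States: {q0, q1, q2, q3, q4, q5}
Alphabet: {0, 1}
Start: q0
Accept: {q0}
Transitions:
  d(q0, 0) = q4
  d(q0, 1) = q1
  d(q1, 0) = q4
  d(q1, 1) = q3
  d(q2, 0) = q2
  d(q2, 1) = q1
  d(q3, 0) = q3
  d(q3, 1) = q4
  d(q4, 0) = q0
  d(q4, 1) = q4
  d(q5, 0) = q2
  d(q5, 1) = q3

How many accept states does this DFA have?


Accept states listed: {q0}
Counting: q0(1)

1


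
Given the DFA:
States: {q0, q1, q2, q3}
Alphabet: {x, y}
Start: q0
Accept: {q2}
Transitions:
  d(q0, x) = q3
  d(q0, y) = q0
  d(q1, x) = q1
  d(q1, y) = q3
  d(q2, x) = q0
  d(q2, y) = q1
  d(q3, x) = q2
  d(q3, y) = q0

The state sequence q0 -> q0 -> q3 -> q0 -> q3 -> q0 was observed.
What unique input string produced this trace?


Trace back each transition to find the symbol:
  q0 --[y]--> q0
  q0 --[x]--> q3
  q3 --[y]--> q0
  q0 --[x]--> q3
  q3 --[y]--> q0

"yxyxy"


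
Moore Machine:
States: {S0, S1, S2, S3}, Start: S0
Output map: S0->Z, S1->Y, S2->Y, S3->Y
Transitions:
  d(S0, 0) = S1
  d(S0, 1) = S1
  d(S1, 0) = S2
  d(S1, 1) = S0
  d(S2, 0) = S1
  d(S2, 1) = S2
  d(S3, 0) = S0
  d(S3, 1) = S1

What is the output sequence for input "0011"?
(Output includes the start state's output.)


Start: S0 (output Z)
  --0--> S1 (output Y)
  --0--> S2 (output Y)
  --1--> S2 (output Y)
  --1--> S2 (output Y)

"ZYYYY"


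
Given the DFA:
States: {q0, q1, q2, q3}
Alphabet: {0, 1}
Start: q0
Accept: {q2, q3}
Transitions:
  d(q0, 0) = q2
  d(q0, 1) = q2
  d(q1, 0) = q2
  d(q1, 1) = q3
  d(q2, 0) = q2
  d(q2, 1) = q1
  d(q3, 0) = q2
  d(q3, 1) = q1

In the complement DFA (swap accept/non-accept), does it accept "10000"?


Trace: q0 -> q2 -> q2 -> q2 -> q2 -> q2
Final: q2
Original accept: {q2, q3}
Complement: q2 is in original accept

No, complement rejects (original accepts)


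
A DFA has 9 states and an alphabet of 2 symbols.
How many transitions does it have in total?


Each state has exactly one transition per symbol.
9 * 2 = 18

18


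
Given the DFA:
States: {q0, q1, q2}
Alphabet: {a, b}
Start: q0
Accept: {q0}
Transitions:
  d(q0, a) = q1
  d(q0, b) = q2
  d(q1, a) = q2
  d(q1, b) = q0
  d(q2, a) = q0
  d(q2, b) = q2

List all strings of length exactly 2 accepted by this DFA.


All strings of length 2: 4 total
Accepted: 2

"ab", "ba"


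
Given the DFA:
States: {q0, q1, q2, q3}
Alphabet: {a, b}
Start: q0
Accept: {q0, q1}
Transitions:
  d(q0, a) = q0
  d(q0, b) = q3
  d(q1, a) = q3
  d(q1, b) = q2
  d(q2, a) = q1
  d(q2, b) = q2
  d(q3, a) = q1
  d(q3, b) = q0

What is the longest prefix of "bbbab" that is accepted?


Run the DFA, marking each prefix where the state is accepting:
  "" -> q0 [accept]
  "b" -> q3 [reject]
  "bb" -> q0 [accept]
  "bbb" -> q3 [reject]
  "bbba" -> q1 [accept]
  "bbbab" -> q2 [reject]

"bbba"


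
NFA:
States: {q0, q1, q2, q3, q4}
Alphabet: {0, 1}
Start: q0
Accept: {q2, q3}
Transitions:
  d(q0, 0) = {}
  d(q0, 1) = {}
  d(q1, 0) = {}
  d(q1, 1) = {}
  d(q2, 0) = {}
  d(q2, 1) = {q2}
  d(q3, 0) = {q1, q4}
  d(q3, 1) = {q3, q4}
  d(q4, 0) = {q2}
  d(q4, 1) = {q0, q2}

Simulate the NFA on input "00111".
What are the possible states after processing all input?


Start: {q0}
  --0--> {}
  --0--> {}
  --1--> {}
  --1--> {}
  --1--> {}

{} (empty set, no valid transitions)


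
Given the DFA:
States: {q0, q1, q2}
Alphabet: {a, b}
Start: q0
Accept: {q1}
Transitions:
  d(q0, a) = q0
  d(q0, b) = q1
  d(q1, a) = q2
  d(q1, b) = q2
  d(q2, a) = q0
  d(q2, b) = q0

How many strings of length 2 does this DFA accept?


Enumerating all length-2 strings:
  "aa" -> q0 [reject]
  "ab" -> q1 [accept]
  "ba" -> q2 [reject]
  "bb" -> q2 [reject]

1 out of 4


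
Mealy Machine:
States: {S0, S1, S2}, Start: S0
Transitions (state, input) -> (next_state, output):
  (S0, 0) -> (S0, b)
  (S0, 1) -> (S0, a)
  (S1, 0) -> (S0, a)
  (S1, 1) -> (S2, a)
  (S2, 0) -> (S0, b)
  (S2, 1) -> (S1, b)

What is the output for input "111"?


Step-by-step:
  (S0, 1) -> (S0, a)
  (S0, 1) -> (S0, a)
  (S0, 1) -> (S0, a)

"aaa"


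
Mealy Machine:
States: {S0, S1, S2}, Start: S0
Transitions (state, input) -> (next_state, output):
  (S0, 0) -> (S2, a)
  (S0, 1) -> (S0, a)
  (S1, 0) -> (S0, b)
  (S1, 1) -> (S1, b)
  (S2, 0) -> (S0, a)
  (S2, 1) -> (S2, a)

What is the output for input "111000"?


Step-by-step:
  (S0, 1) -> (S0, a)
  (S0, 1) -> (S0, a)
  (S0, 1) -> (S0, a)
  (S0, 0) -> (S2, a)
  (S2, 0) -> (S0, a)
  (S0, 0) -> (S2, a)

"aaaaaa"


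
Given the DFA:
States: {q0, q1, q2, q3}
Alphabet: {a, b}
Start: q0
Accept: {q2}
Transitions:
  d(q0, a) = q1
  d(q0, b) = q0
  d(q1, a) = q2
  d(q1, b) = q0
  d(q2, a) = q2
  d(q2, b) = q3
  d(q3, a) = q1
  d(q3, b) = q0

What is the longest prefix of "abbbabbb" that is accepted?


Run the DFA, marking each prefix where the state is accepting:
  "" -> q0 [reject]
  "a" -> q1 [reject]
  "ab" -> q0 [reject]
  "abb" -> q0 [reject]
  "abbb" -> q0 [reject]
  "abbba" -> q1 [reject]
  "abbbab" -> q0 [reject]
  "abbbabb" -> q0 [reject]
  "abbbabbb" -> q0 [reject]

No prefix is accepted


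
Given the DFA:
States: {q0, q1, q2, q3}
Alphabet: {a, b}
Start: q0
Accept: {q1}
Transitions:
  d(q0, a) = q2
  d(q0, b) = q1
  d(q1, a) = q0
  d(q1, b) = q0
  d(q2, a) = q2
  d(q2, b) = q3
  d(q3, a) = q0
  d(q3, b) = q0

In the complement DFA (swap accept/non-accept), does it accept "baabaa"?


Trace: q0 -> q1 -> q0 -> q2 -> q3 -> q0 -> q2
Final: q2
Original accept: {q1}
Complement: q2 is not in original accept

Yes, complement accepts (original rejects)


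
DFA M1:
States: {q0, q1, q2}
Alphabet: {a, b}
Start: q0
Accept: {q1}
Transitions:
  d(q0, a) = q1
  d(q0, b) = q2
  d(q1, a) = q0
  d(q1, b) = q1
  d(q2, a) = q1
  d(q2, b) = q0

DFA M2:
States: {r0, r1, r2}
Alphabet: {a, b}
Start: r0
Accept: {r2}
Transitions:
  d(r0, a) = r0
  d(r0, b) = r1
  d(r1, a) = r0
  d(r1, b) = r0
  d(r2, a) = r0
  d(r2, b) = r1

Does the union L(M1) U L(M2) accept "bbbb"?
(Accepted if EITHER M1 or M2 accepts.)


M1: final=q0 accepted=False
M2: final=r0 accepted=False

No, union rejects (neither accepts)


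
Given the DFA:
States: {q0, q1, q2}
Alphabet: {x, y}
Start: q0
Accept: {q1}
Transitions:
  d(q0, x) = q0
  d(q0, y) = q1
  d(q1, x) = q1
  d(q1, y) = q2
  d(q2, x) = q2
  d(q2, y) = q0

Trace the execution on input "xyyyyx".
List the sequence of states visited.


Input: xyyyyx
d(q0, x) = q0
d(q0, y) = q1
d(q1, y) = q2
d(q2, y) = q0
d(q0, y) = q1
d(q1, x) = q1


q0 -> q0 -> q1 -> q2 -> q0 -> q1 -> q1


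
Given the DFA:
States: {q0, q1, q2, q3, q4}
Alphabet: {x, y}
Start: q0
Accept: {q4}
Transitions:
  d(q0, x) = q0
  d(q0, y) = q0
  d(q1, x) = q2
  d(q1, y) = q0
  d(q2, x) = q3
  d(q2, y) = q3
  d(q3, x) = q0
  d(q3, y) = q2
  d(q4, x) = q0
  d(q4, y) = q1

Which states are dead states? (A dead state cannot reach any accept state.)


Forward reachability from each state:
  q0 -> reaches {q0}, no accept state (dead)
  q1 -> reaches {q0, q1, q2, q3}, no accept state (dead)
  q2 -> reaches {q0, q2, q3}, no accept state (dead)
  q3 -> reaches {q0, q2, q3}, no accept state (dead)
  q4 -> reaches accept state q4 (live)

{q0, q1, q2, q3}


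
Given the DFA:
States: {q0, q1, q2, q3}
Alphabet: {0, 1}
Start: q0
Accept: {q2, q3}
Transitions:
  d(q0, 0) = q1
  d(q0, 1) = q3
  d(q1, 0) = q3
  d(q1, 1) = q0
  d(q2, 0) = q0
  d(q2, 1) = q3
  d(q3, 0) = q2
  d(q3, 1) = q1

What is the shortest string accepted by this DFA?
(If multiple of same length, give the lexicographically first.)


BFS by string length (lex-first path to each state shown):
  len 0: q0<-""
  len 1: q1<-"0", q3<-"1"
Found accept state at length 1.

"1"


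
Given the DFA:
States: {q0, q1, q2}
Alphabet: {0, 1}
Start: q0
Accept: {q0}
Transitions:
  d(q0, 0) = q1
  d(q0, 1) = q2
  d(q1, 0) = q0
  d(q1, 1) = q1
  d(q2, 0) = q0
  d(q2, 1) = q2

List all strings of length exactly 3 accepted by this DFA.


All strings of length 3: 8 total
Accepted: 2

"010", "110"


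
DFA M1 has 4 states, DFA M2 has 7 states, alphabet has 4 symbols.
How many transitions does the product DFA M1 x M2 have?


Product DFA has 4 * 7 = 28 states.
Each has 4 transitions: 28 * 4 = 112

112


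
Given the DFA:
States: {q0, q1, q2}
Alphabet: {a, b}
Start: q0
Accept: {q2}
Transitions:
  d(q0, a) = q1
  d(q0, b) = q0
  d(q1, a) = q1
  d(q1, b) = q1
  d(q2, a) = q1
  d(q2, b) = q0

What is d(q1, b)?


Looking up transition d(q1, b)

q1


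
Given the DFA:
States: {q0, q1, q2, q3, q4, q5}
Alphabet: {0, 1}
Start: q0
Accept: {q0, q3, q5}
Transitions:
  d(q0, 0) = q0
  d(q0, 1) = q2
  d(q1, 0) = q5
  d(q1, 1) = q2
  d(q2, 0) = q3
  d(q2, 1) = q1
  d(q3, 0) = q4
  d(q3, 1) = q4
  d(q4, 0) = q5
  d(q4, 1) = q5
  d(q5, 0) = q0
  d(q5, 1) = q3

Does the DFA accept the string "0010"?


Trace: q0 -> q0 -> q0 -> q2 -> q3
Final state: q3
Accept states: {q0, q3, q5}

Yes, accepted (final state q3 is an accept state)


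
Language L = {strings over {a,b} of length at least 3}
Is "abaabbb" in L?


length = 7

Yes, "abaabbb" is in L


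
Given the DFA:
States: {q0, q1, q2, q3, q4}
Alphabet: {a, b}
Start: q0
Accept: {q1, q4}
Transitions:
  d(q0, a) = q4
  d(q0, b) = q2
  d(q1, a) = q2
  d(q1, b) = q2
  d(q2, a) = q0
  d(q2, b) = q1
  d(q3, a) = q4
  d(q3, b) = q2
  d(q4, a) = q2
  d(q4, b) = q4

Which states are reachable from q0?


BFS from q0:
  layer 0: {q0}
  layer 1: {q2, q4}
  layer 2: {q1}

{q0, q1, q2, q4}


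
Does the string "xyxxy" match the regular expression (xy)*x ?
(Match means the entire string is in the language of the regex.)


|string| = 5; first = 'x'; last = 'y'

No, "xyxxy" does not match (xy)*x


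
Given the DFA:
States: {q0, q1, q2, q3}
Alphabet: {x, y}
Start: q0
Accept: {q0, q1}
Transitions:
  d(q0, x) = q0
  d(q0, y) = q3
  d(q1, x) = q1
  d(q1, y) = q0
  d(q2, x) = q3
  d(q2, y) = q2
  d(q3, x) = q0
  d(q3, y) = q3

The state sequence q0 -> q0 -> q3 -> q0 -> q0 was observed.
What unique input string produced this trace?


Trace back each transition to find the symbol:
  q0 --[x]--> q0
  q0 --[y]--> q3
  q3 --[x]--> q0
  q0 --[x]--> q0

"xyxx"


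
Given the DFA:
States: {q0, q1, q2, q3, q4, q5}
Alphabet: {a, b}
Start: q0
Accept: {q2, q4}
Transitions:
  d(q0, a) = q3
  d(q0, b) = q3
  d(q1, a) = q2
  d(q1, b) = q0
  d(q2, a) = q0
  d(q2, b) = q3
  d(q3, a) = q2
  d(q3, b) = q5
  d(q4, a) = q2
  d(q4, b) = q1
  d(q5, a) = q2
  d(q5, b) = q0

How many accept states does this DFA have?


Accept states listed: {q2, q4}
Counting: q2(1) q4(2)

2


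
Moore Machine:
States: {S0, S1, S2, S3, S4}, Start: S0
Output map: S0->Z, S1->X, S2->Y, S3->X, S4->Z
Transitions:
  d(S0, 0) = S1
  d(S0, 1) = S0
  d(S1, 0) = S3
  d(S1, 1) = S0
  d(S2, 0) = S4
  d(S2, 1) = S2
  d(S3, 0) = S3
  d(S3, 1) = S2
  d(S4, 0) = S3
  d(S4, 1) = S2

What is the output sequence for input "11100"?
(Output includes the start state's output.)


Start: S0 (output Z)
  --1--> S0 (output Z)
  --1--> S0 (output Z)
  --1--> S0 (output Z)
  --0--> S1 (output X)
  --0--> S3 (output X)

"ZZZZXX"


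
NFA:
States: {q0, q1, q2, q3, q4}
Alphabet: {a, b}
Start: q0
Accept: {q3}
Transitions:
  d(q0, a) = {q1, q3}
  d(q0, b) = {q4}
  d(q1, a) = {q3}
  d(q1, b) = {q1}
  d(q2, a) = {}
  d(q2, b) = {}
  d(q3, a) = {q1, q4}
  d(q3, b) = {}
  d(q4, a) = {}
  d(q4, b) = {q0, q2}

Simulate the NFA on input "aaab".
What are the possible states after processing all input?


Start: {q0}
  --a--> {q1, q3}
  --a--> {q1, q3, q4}
  --a--> {q1, q3, q4}
  --b--> {q0, q1, q2}

{q0, q1, q2}


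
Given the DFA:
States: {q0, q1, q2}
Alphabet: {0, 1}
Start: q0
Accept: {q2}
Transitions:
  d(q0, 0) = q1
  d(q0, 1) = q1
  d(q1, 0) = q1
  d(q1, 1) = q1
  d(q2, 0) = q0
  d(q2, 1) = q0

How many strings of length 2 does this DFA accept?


Enumerating all length-2 strings:
  "00" -> q1 [reject]
  "01" -> q1 [reject]
  "10" -> q1 [reject]
  "11" -> q1 [reject]

0 out of 4


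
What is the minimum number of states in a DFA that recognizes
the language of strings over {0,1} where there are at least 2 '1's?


States: count = 0, 1, ..., 1, and a final '>= 2' state.
Total: 2 + 1 = 3. Accept = '>= 2' state.

3


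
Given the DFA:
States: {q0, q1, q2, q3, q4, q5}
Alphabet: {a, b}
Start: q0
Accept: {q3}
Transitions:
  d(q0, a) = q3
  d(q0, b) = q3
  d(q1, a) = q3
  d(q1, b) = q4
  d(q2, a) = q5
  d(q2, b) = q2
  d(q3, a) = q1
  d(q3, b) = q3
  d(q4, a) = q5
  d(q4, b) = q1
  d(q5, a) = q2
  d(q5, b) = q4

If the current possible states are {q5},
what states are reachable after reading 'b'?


Apply transition on 'b' from each current state:
  d(q5, b) = q4

{q4}


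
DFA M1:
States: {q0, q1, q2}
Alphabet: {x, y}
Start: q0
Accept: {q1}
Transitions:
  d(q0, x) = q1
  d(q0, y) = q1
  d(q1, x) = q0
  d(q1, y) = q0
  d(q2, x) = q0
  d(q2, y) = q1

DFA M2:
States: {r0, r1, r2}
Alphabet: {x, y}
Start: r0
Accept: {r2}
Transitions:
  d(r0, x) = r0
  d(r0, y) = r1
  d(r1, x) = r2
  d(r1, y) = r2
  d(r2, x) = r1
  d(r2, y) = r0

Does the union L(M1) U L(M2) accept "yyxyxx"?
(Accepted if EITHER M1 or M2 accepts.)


M1: final=q0 accepted=False
M2: final=r2 accepted=True

Yes, union accepts


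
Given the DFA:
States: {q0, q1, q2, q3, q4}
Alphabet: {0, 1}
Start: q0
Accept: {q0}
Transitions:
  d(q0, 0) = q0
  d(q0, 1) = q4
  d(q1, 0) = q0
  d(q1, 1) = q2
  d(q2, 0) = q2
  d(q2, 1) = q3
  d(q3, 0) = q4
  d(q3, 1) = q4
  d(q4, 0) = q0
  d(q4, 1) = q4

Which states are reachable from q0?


BFS from q0:
  layer 0: {q0}
  layer 1: {q4}

{q0, q4}


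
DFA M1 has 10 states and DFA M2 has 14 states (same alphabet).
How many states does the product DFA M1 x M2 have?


Product construction pairs every M1 state with every M2 state.
10 * 14 = 140

140


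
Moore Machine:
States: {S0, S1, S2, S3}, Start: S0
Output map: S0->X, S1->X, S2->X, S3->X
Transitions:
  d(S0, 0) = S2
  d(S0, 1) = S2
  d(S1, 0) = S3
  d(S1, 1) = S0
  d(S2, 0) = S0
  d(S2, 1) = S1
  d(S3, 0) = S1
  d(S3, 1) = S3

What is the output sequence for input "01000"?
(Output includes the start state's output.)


Start: S0 (output X)
  --0--> S2 (output X)
  --1--> S1 (output X)
  --0--> S3 (output X)
  --0--> S1 (output X)
  --0--> S3 (output X)

"XXXXXX"


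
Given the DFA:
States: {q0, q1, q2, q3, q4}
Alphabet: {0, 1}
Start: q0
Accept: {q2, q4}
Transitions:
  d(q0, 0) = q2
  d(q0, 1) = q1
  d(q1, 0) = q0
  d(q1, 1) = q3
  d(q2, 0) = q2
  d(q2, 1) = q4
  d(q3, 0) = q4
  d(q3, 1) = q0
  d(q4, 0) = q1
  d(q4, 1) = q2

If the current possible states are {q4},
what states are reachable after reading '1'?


Apply transition on '1' from each current state:
  d(q4, 1) = q2

{q2}


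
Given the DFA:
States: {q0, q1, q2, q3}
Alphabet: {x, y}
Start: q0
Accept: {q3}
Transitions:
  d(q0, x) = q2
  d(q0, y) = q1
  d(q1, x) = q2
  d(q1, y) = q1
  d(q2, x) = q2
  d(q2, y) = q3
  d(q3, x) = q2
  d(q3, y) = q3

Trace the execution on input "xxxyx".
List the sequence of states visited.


Input: xxxyx
d(q0, x) = q2
d(q2, x) = q2
d(q2, x) = q2
d(q2, y) = q3
d(q3, x) = q2


q0 -> q2 -> q2 -> q2 -> q3 -> q2


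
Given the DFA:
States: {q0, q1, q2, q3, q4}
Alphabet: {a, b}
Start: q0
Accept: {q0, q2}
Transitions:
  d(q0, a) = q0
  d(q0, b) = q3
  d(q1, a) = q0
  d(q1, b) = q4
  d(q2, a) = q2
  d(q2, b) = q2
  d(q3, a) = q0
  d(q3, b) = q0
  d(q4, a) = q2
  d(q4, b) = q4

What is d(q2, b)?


Looking up transition d(q2, b)

q2


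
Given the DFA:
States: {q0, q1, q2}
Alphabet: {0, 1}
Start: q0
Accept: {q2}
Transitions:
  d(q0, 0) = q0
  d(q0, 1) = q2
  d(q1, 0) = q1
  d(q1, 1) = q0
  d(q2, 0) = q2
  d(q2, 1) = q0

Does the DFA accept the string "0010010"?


Trace: q0 -> q0 -> q0 -> q2 -> q2 -> q2 -> q0 -> q0
Final state: q0
Accept states: {q2}

No, rejected (final state q0 is not an accept state)


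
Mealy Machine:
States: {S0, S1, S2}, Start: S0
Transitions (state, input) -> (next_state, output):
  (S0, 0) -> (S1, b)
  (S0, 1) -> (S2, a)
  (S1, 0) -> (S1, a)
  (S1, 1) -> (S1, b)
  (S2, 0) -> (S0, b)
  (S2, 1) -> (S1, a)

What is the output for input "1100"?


Step-by-step:
  (S0, 1) -> (S2, a)
  (S2, 1) -> (S1, a)
  (S1, 0) -> (S1, a)
  (S1, 0) -> (S1, a)

"aaaa"


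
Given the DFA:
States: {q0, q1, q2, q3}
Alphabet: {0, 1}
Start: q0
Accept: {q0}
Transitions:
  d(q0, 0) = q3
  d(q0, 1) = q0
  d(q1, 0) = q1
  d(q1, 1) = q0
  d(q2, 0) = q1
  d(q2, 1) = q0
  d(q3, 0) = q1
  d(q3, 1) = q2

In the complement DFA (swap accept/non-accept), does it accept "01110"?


Trace: q0 -> q3 -> q2 -> q0 -> q0 -> q3
Final: q3
Original accept: {q0}
Complement: q3 is not in original accept

Yes, complement accepts (original rejects)


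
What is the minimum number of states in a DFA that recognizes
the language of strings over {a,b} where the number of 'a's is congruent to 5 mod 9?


States track (count of 'a') mod 9.
Need 9 states: one per remainder 0..8; accept = remainder 5.

9


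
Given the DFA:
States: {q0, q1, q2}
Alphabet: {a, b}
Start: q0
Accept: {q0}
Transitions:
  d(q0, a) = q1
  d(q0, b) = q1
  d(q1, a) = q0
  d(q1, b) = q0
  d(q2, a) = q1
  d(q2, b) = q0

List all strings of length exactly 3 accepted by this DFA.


All strings of length 3: 8 total
Accepted: 0

None


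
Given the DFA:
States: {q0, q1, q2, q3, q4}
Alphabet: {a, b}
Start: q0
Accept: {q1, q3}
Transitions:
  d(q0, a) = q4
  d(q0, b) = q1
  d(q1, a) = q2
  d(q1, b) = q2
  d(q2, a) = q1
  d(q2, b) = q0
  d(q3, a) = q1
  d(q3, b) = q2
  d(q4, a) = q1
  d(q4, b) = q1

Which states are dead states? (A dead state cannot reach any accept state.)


Forward reachability from each state:
  q0 -> reaches accept state q1 (live)
  q1 -> reaches accept state q1 (live)
  q2 -> reaches accept state q1 (live)
  q3 -> reaches accept state q1 (live)
  q4 -> reaches accept state q1 (live)

None (all states can reach an accept state)


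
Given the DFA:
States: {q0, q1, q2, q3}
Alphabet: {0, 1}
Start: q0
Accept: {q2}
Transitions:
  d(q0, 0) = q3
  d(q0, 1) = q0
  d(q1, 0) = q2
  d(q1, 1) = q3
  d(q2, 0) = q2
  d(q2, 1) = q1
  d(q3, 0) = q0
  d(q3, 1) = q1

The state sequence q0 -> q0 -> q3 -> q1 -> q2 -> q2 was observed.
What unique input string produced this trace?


Trace back each transition to find the symbol:
  q0 --[1]--> q0
  q0 --[0]--> q3
  q3 --[1]--> q1
  q1 --[0]--> q2
  q2 --[0]--> q2

"10100"


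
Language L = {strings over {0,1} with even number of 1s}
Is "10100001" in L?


count('1') = 3; 3 mod 2 = 1

No, "10100001" is not in L


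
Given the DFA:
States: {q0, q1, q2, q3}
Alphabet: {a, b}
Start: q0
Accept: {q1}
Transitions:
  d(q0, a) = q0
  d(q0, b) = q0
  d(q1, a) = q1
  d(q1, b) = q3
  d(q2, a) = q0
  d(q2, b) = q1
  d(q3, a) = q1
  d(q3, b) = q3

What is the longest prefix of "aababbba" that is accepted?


Run the DFA, marking each prefix where the state is accepting:
  "" -> q0 [reject]
  "a" -> q0 [reject]
  "aa" -> q0 [reject]
  "aab" -> q0 [reject]
  "aaba" -> q0 [reject]
  "aabab" -> q0 [reject]
  "aababb" -> q0 [reject]
  "aababbb" -> q0 [reject]
  "aababbba" -> q0 [reject]

No prefix is accepted


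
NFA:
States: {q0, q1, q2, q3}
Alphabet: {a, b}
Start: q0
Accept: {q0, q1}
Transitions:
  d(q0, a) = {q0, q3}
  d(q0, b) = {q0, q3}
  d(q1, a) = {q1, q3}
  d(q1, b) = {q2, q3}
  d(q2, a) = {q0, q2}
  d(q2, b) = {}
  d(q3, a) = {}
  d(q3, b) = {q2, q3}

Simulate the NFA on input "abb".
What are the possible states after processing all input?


Start: {q0}
  --a--> {q0, q3}
  --b--> {q0, q2, q3}
  --b--> {q0, q2, q3}

{q0, q2, q3}


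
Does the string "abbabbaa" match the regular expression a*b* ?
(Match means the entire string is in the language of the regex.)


|string| = 8; first = 'a'; last = 'a'

No, "abbabbaa" does not match a*b*


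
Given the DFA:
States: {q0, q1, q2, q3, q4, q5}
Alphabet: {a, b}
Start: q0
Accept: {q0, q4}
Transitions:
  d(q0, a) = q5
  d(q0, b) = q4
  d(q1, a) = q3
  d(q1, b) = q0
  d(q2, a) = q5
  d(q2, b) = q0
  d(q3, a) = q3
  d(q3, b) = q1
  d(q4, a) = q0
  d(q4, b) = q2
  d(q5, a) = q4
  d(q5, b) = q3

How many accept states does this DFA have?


Accept states listed: {q0, q4}
Counting: q0(1) q4(2)

2


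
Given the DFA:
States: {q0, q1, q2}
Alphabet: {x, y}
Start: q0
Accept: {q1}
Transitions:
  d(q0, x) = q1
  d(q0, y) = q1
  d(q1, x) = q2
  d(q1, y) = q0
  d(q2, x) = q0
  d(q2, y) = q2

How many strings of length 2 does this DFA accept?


Enumerating all length-2 strings:
  "xx" -> q2 [reject]
  "xy" -> q0 [reject]
  "yx" -> q2 [reject]
  "yy" -> q0 [reject]

0 out of 4


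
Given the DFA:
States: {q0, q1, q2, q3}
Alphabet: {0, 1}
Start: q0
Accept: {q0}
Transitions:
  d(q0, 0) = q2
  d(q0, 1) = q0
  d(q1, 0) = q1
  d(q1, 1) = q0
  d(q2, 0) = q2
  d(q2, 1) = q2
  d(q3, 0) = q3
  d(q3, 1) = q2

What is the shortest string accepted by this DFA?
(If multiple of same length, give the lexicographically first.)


BFS by string length (lex-first path to each state shown):
  len 0: q0<-""
Found accept state at length 0.

"" (empty string)
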